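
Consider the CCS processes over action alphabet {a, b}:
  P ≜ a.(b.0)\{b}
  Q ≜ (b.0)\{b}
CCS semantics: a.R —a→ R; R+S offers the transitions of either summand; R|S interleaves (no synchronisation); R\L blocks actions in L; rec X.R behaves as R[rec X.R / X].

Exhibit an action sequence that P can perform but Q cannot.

P's transition system — 2 states:
  s0 = a.(b.0)\{b} :: =a=> s1
  s1 = (b.0)\{b} :: deadlocked
Q's transition system — 1 states:
  t0 = (b.0)\{b} :: deadlocked
Run σ = ⟨a⟩ on P: start {s0}
  after a @ step 1: {s1}
  P completes σ.
Run σ = ⟨a⟩ on Q: start {t0}
  after a @ step 1: ∅ (Q stuck)

a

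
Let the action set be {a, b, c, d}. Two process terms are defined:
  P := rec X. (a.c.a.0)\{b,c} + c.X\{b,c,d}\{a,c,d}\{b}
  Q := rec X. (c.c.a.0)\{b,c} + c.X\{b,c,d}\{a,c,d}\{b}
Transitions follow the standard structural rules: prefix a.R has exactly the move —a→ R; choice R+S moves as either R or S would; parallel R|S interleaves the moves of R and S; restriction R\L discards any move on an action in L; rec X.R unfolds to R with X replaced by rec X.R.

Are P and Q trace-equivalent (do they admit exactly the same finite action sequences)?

LTS(P): 3 reachable states
  m0 = rec X. (a.c.a.0)\{b,c} + c.X\{b,c,d}\{a,c,d}\{b} :: ··a··> m1, ··c··> m2
  m1 = (c.a.0)\{b,c} :: stopped
  m2 = (rec X. (a.c.a.0)\{b,c} + c.X\{b,c,d}\{a,c,d}\{b})\{b,c,d}\{a,c,d}\{b} :: stopped
LTS(Q): 2 reachable states
  n0 = rec X. (c.c.a.0)\{b,c} + c.X\{b,c,d}\{a,c,d}\{b} :: ··c··> n1
  n1 = (rec X. (c.c.a.0)\{b,c} + c.X\{b,c,d}\{a,c,d}\{b})\{b,c,d}\{a,c,d}\{b} :: stopped
Run σ = ⟨a⟩ on P: start {m0}
  after a @ step 1: {m1}
  ✓ P
Run σ = ⟨a⟩ on Q: start {n0}
  after a @ step 1: no successor for Q

NO — witness ⟨a⟩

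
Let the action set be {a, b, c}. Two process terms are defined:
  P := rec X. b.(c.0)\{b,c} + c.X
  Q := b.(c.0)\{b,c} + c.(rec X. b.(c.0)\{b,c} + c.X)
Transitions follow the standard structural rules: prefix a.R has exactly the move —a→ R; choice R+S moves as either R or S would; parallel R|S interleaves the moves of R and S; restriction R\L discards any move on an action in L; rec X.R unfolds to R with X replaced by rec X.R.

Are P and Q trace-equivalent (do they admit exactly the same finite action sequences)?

Reachable graph of P (2 states):
  m0 = rec X. b.(c.0)\{b,c} + c.X :: ··b··> m1, ··c··> m0
  m1 = (c.0)\{b,c} :: (no moves)
Reachable graph of Q (3 states):
  n0 = b.(c.0)\{b,c} + c.(rec X. b.(c.0)\{b,c} + c.X) :: ··b··> n1, ··c··> n2
  n1 = (c.0)\{b,c} :: (no moves)
  n2 = rec X. b.(c.0)\{b,c} + c.X :: ··b··> n1, ··c··> n2
Coarsest stable partition (strong bisimilarity classes):
  B0 = {m0, n0, n2}
  B1 = {m1, n1}
m0 ∈ B0, n0 ∈ B0 → same block
Bisimilar ⇒ trace-equivalent.

trace-equivalent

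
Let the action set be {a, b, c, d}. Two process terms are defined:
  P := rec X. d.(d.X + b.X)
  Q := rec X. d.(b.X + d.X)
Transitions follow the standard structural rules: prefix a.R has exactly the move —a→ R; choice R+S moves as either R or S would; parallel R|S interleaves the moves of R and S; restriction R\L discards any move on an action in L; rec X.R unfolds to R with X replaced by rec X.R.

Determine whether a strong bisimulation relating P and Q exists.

bisimilar

LTS(P): 2 reachable states
  m0 = rec X. d.(d.X + b.X) | -d-> m1
  m1 = d.(rec X. d.(d.X + b.X)) + b.(rec X. d.(d.X + b.X)) | -b-> m0, -d-> m0
LTS(Q): 2 reachable states
  n0 = rec X. d.(b.X + d.X) | -d-> n1
  n1 = b.(rec X. d.(b.X + d.X)) + d.(rec X. d.(b.X + d.X)) | -b-> n0, -d-> n0
Bisimilarity quotient blocks:
  B0 = {m0, n0}
  B1 = {m1, n1}
m0 ∈ B0, n0 ∈ B0 → same block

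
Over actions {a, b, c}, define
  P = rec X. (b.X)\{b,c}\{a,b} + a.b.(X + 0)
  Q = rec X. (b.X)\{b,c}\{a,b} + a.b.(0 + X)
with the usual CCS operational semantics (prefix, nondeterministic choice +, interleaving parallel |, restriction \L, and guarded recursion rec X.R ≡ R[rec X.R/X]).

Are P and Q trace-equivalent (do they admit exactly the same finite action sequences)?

Reachable graph of P (3 states):
  m0 = rec X. (b.X)\{b,c}\{a,b} + a.b.(X + 0) ⊢ —a→ m1
  m1 = b.((rec X. (b.X)\{b,c}\{a,b} + a.b.(X + 0)) + 0) ⊢ —b→ m2
  m2 = (rec X. (b.X)\{b,c}\{a,b} + a.b.(X + 0)) + 0 ⊢ —a→ m1
Reachable graph of Q (3 states):
  n0 = rec X. (b.X)\{b,c}\{a,b} + a.b.(0 + X) ⊢ —a→ n1
  n1 = b.(0 + (rec X. (b.X)\{b,c}\{a,b} + a.b.(0 + X))) ⊢ —b→ n2
  n2 = 0 + (rec X. (b.X)\{b,c}\{a,b} + a.b.(0 + X)) ⊢ —a→ n1
Partition-refinement fixed point:
  B0 = {m0, m2, n0, n2}
  B1 = {m1, n1}
m0 ∈ B0, n0 ∈ B0 → same block
Bisimilar ⇒ trace-equivalent.

trace-equivalent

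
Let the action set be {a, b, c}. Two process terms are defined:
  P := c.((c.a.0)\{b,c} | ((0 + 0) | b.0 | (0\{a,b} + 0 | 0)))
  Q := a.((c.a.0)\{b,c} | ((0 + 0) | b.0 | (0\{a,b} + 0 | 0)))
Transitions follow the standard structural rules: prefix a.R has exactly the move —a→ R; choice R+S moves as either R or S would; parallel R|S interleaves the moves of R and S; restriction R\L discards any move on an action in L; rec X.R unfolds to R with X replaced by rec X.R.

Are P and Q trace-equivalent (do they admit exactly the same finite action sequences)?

P's transition system — 3 states:
  u0 = c.((c.a.0)\{b,c} | ((0 + 0) | b.0 | (0\{a,b} + 0 | 0))) :: --c--▸ u1
  u1 = (c.a.0)\{b,c} | ((0 + 0) | b.0 | (0\{a,b} + 0 | 0)) :: --b--▸ u2
  u2 = (c.a.0)\{b,c} | ((0 + 0) | 0 | (0\{a,b} + 0 | 0)) :: deadlocked
Q's transition system — 3 states:
  v0 = a.((c.a.0)\{b,c} | ((0 + 0) | b.0 | (0\{a,b} + 0 | 0))) :: --a--▸ v1
  v1 = (c.a.0)\{b,c} | ((0 + 0) | b.0 | (0\{a,b} + 0 | 0)) :: --b--▸ v2
  v2 = (c.a.0)\{b,c} | ((0 + 0) | 0 | (0\{a,b} + 0 | 0)) :: deadlocked
Trace ⟨c⟩ through P, begin at {u0}:
  after c @ step 1: {u1}
  — P admits the full trace.
Trace ⟨c⟩ through Q, begin at {v0}:
  after c @ step 1: ∅ (Q stuck)

NO — witness ⟨c⟩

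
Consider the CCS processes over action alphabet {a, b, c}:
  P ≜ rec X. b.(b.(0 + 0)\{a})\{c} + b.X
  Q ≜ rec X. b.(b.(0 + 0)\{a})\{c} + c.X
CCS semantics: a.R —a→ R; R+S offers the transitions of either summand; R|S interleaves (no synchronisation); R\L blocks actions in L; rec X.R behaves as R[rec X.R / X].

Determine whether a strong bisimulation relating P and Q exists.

NO

P's transition system — 3 states:
  u0 = rec X. b.(b.(0 + 0)\{a})\{c} + b.X ⊢ =b=> u0, =b=> u1
  u1 = (b.(0 + 0)\{a})\{c} ⊢ =b=> u2
  u2 = (0 + 0)\{a}\{c} ⊢ ∅
Q's transition system — 3 states:
  v0 = rec X. b.(b.(0 + 0)\{a})\{c} + c.X ⊢ =b=> v1, =c=> v0
  v1 = (b.(0 + 0)\{a})\{c} ⊢ =b=> v2
  v2 = (0 + 0)\{a}\{c} ⊢ ∅
Partition-refinement fixed point:
  B0 = {u0}
  B1 = {u1, v1}
  B2 = {u2, v2}
  B3 = {v0}
u0 ∈ B0, v0 ∈ B3 → different blocks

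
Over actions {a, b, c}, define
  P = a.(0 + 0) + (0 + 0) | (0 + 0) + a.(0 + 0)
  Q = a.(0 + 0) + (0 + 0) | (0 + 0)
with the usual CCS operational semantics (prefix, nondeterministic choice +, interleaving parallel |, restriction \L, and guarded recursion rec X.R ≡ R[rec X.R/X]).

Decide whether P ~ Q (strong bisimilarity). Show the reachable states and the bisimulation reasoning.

YES

LTS(P): 2 reachable states
  u0 = a.(0 + 0) + (0 + 0) | (0 + 0) + a.(0 + 0) | =a=> u1
  u1 = 0 + 0 | ·
LTS(Q): 2 reachable states
  v0 = a.(0 + 0) + (0 + 0) | (0 + 0) | =a=> v1
  v1 = 0 + 0 | ·
Partition-refinement fixed point:
  B0 = {u0, v0}
  B1 = {u1, v1}
u0 ∈ B0, v0 ∈ B0 → same block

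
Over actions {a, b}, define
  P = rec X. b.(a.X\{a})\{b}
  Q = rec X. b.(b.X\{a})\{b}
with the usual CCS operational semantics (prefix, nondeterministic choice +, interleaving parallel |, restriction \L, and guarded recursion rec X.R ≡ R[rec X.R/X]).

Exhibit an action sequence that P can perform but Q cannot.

ba

P's transition system — 3 states:
  m0 = rec X. b.(a.X\{a})\{b} :: ··b··> m1
  m1 = (a.(rec X. b.(a.X\{a})\{b})\{a})\{b} :: ··a··> m2
  m2 = (rec X. b.(a.X\{a})\{b})\{a}\{b} :: stopped
Q's transition system — 2 states:
  n0 = rec X. b.(b.X\{a})\{b} :: ··b··> n1
  n1 = (b.(rec X. b.(b.X\{a})\{b})\{a})\{b} :: stopped
Executing ba from P (initial set {m0}):
  after b @ step 1: {m1}
  after a @ step 2: {m2}
  — P admits the full trace.
Executing ba from Q (initial set {n0}):
  after b @ step 1: {n1}
  after a @ step 2: ∅  — Q cannot continue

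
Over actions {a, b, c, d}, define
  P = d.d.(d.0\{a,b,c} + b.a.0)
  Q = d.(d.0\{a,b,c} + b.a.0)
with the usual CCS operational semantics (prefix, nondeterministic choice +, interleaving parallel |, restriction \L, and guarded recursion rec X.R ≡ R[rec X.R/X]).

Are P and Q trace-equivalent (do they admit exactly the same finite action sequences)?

LTS(P): 6 reachable states
  p0 = d.d.(d.0\{a,b,c} + b.a.0) ⊢ ··d··> p1
  p1 = d.(d.0\{a,b,c} + b.a.0) ⊢ ··d··> p2
  p2 = d.0\{a,b,c} + b.a.0 ⊢ ··b··> p3, ··d··> p4
  p3 = a.0 ⊢ ··a··> p5
  p4 = 0\{a,b,c} ⊢ stopped
  p5 = 0 ⊢ stopped
LTS(Q): 5 reachable states
  q0 = d.(d.0\{a,b,c} + b.a.0) ⊢ ··d··> q1
  q1 = d.0\{a,b,c} + b.a.0 ⊢ ··b··> q2, ··d··> q3
  q2 = a.0 ⊢ ··a··> q4
  q3 = 0\{a,b,c} ⊢ stopped
  q4 = 0 ⊢ stopped
Run σ = ⟨ddb⟩ on P: start {p0}
  [1] d ⇒ {p1}
  [2] d ⇒ {p2}
  [3] b ⇒ {p3}
  ✓ P
Run σ = ⟨ddb⟩ on Q: start {q0}
  [1] d ⇒ {q1}
  [2] d ⇒ {q3}
  [3] b ⇒ no successor for Q

NO — witness ⟨ddb⟩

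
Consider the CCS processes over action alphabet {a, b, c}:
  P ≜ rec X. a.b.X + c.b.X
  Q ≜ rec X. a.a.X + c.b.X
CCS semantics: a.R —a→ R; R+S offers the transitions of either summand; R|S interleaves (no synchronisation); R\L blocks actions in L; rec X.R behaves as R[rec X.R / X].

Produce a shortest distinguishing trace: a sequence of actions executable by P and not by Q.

Reachable graph of P (2 states):
  m0 = rec X. a.b.X + c.b.X | --a--▸ m1, --c--▸ m1
  m1 = b.(rec X. a.b.X + c.b.X) | --b--▸ m0
Reachable graph of Q (3 states):
  n0 = rec X. a.a.X + c.b.X | --a--▸ n1, --c--▸ n2
  n1 = a.(rec X. a.a.X + c.b.X) | --a--▸ n0
  n2 = b.(rec X. a.a.X + c.b.X) | --b--▸ n0
Executing ab from P (initial set {m0}):
  step 1 (a): {m1}
  step 2 (b): {m0}
  P completes σ.
Executing ab from Q (initial set {n0}):
  step 1 (a): {n1}
  step 2 (b): ∅ (Q stuck)

ab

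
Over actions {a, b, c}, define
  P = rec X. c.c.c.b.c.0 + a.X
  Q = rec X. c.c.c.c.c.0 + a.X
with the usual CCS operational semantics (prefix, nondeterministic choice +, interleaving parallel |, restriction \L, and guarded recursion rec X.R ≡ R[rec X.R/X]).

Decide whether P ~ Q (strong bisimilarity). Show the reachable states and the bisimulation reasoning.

P ≁ Q

Reachable graph of P (6 states):
  m0 = rec X. c.c.c.b.c.0 + a.X has moves --a--▸ m0, --c--▸ m1
  m1 = c.c.b.c.0 has moves --c--▸ m2
  m2 = c.b.c.0 has moves --c--▸ m3
  m3 = b.c.0 has moves --b--▸ m4
  m4 = c.0 has moves --c--▸ m5
  m5 = 0 has moves ∅
Reachable graph of Q (6 states):
  n0 = rec X. c.c.c.c.c.0 + a.X has moves --a--▸ n0, --c--▸ n1
  n1 = c.c.c.c.0 has moves --c--▸ n2
  n2 = c.c.c.0 has moves --c--▸ n3
  n3 = c.c.0 has moves --c--▸ n4
  n4 = c.0 has moves --c--▸ n5
  n5 = 0 has moves ∅
Partition-refinement fixed point:
  B0 = {m0}
  B1 = {m1}
  B2 = {m2}
  B3 = {m3}
  B4 = {m4, n4}
  B5 = {m5, n5}
  B6 = {n0}
  B7 = {n1}
  B8 = {n2}
  B9 = {n3}
m0 ∈ B0, n0 ∈ B6 → different blocks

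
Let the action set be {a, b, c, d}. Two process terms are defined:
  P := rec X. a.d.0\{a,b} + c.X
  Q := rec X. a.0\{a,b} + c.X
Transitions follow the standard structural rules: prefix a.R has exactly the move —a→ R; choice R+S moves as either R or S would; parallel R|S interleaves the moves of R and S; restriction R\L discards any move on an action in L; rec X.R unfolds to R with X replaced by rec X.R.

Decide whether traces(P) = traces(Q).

trace-distinct — witness ⟨ad⟩

Reachable graph of P (3 states):
  m0 = rec X. a.d.0\{a,b} + c.X → --a--▸ m1, --c--▸ m0
  m1 = d.0\{a,b} → --d--▸ m2
  m2 = 0\{a,b} → stopped
Reachable graph of Q (2 states):
  n0 = rec X. a.0\{a,b} + c.X → --a--▸ n1, --c--▸ n0
  n1 = 0\{a,b} → stopped
Executing ad from P (initial set {m0}):
  [1] a ⇒ {m1}
  [2] d ⇒ {m2}
  ✓ P
Executing ad from Q (initial set {n0}):
  [1] a ⇒ {n1}
  [2] d ⇒ ∅ (Q stuck)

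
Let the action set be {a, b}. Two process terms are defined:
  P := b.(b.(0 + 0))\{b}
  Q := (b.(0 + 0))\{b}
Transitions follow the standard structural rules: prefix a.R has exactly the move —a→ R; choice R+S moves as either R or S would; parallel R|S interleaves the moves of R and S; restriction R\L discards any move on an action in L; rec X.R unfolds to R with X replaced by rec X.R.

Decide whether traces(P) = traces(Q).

LTS(P): 2 reachable states
  m0 = b.(b.(0 + 0))\{b} :: —b→ m1
  m1 = (b.(0 + 0))\{b} :: (no moves)
LTS(Q): 1 reachable states
  n0 = (b.(0 + 0))\{b} :: (no moves)
Executing b from P (initial set {m0}):
  step 1 (b): {m1}
  — P admits the full trace.
Executing b from Q (initial set {n0}):
  step 1 (b): no successor for Q

trace-distinct — witness ⟨b⟩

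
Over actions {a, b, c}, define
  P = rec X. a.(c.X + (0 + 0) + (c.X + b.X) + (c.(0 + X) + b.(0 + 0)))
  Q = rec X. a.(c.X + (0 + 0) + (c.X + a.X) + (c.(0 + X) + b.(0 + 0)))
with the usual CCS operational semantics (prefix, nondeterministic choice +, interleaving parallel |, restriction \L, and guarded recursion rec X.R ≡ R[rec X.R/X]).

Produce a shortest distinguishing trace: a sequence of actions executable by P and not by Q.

aba

LTS(P): 4 reachable states
  s0 = rec X. a.(c.X + (0 + 0) + (c.X + b.X) + (c.(0 + X) + b.(0 + 0))) | —a→ s1
  s1 = c.(rec X. a.(c.X + (0 + 0) + (c.X + b.X) + (c.(0 + X) + b.(0 + 0)))) + (0 + 0) + (c.(rec X. a.(c.X + (0 + 0) + (c.X + b.X) + (c.(0 + X) + b.(0 + 0)))) + b.(rec X. a.(c.X + (0 + 0) + (c.X + b.X) + (c.(0 + X) + b.(0 + 0))))) + (c.(0 + (rec X. a.(c.X + (0 + 0) + (c.X + b.X) + (c.(0 + X) + b.(0 + 0))))) + b.(0 + 0)) | —b→ s0, —b→ s2, —c→ s0, —c→ s3
  s2 = 0 + 0 | stopped
  s3 = 0 + (rec X. a.(c.X + (0 + 0) + (c.X + b.X) + (c.(0 + X) + b.(0 + 0)))) | —a→ s1
LTS(Q): 4 reachable states
  t0 = rec X. a.(c.X + (0 + 0) + (c.X + a.X) + (c.(0 + X) + b.(0 + 0))) | —a→ t1
  t1 = c.(rec X. a.(c.X + (0 + 0) + (c.X + a.X) + (c.(0 + X) + b.(0 + 0)))) + (0 + 0) + (c.(rec X. a.(c.X + (0 + 0) + (c.X + a.X) + (c.(0 + X) + b.(0 + 0)))) + a.(rec X. a.(c.X + (0 + 0) + (c.X + a.X) + (c.(0 + X) + b.(0 + 0))))) + (c.(0 + (rec X. a.(c.X + (0 + 0) + (c.X + a.X) + (c.(0 + X) + b.(0 + 0))))) + b.(0 + 0)) | —a→ t0, —b→ t2, —c→ t0, —c→ t3
  t2 = 0 + 0 | stopped
  t3 = 0 + (rec X. a.(c.X + (0 + 0) + (c.X + a.X) + (c.(0 + X) + b.(0 + 0)))) | —a→ t1
Run σ = ⟨aba⟩ on P: start {s0}
  after a @ step 1: {s1}
  after b @ step 2: {s0, s2}
  after a @ step 3: {s1}
  ✓ P
Run σ = ⟨aba⟩ on Q: start {t0}
  after a @ step 1: {t1}
  after b @ step 2: {t2}
  after a @ step 3: ∅  — Q cannot continue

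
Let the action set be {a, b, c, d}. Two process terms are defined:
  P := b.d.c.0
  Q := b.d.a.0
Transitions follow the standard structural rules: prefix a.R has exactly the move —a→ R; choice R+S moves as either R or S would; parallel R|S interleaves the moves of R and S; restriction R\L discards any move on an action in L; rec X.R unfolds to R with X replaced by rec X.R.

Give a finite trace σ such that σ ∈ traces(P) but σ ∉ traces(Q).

bdc

Reachable graph of P (4 states):
  s0 = b.d.c.0 | --b--▸ s1
  s1 = d.c.0 | --d--▸ s2
  s2 = c.0 | --c--▸ s3
  s3 = 0 | ∅
Reachable graph of Q (4 states):
  t0 = b.d.a.0 | --b--▸ t1
  t1 = d.a.0 | --d--▸ t2
  t2 = a.0 | --a--▸ t3
  t3 = 0 | ∅
Trace ⟨bdc⟩ through P, begin at {s0}:
  step 1 (b): {s1}
  step 2 (d): {s2}
  step 3 (c): {s3}
  P completes σ.
Trace ⟨bdc⟩ through Q, begin at {t0}:
  step 1 (b): {t1}
  step 2 (d): {t2}
  step 3 (c): ∅ (Q stuck)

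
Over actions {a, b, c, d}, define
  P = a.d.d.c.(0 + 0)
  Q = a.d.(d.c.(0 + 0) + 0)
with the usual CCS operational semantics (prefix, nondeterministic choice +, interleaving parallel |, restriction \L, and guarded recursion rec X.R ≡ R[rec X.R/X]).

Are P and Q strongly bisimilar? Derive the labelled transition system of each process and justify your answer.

YES

LTS(P): 5 reachable states
  s0 = a.d.d.c.(0 + 0) :: —a→ s1
  s1 = d.d.c.(0 + 0) :: —d→ s2
  s2 = d.c.(0 + 0) :: —d→ s3
  s3 = c.(0 + 0) :: —c→ s4
  s4 = 0 + 0 :: ∅
LTS(Q): 5 reachable states
  t0 = a.d.(d.c.(0 + 0) + 0) :: —a→ t1
  t1 = d.(d.c.(0 + 0) + 0) :: —d→ t2
  t2 = d.c.(0 + 0) + 0 :: —d→ t3
  t3 = c.(0 + 0) :: —c→ t4
  t4 = 0 + 0 :: ∅
Coarsest stable partition (strong bisimilarity classes):
  B0 = {s0, t0}
  B1 = {s1, t1}
  B2 = {s2, t2}
  B3 = {s3, t3}
  B4 = {s4, t4}
s0 ∈ B0, t0 ∈ B0 → same block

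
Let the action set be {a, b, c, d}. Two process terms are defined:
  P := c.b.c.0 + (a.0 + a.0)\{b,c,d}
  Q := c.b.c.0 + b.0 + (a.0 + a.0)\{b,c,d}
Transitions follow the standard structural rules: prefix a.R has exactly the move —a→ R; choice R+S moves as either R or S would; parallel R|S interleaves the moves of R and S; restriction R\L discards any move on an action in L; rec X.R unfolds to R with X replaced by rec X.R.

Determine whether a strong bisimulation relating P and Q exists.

LTS(P): 5 reachable states
  p0 = c.b.c.0 + (a.0 + a.0)\{b,c,d} ⊢ —a→ p1, —c→ p2
  p1 = 0\{b,c,d} ⊢ (no moves)
  p2 = b.c.0 ⊢ —b→ p3
  p3 = c.0 ⊢ —c→ p4
  p4 = 0 ⊢ (no moves)
LTS(Q): 5 reachable states
  q0 = c.b.c.0 + b.0 + (a.0 + a.0)\{b,c,d} ⊢ —a→ q1, —b→ q2, —c→ q3
  q1 = 0\{b,c,d} ⊢ (no moves)
  q2 = 0 ⊢ (no moves)
  q3 = b.c.0 ⊢ —b→ q4
  q4 = c.0 ⊢ —c→ q2
Partition-refinement fixed point:
  B0 = {p0}
  B1 = {p1, p4, q1, q2}
  B2 = {p2, q3}
  B3 = {p3, q4}
  B4 = {q0}
p0 ∈ B0, q0 ∈ B4 → different blocks

P ≁ Q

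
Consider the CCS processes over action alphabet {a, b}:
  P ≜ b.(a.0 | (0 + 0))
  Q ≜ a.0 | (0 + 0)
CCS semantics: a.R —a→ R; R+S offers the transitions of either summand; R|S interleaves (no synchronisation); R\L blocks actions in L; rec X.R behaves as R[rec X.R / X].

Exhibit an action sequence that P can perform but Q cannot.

Reachable graph of P (3 states):
  p0 = b.(a.0 | (0 + 0)) ⊢ —b→ p1
  p1 = a.0 | (0 + 0) ⊢ —a→ p2
  p2 = 0 | (0 + 0) ⊢ stopped
Reachable graph of Q (2 states):
  q0 = a.0 | (0 + 0) ⊢ —a→ q1
  q1 = 0 | (0 + 0) ⊢ stopped
Run σ = ⟨b⟩ on P: start {p0}
  after b @ step 1: {p1}
  P completes σ.
Run σ = ⟨b⟩ on Q: start {q0}
  after b @ step 1: ∅ (Q stuck)

b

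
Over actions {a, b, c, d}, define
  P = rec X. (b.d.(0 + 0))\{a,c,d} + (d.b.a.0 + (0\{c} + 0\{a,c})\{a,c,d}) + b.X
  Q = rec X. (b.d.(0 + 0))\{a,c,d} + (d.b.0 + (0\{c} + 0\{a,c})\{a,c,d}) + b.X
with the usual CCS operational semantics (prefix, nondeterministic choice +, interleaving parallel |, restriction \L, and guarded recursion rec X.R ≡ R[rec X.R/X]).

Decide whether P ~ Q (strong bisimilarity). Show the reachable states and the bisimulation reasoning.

Reachable graph of P (5 states):
  u0 = rec X. (b.d.(0 + 0))\{a,c,d} + (d.b.a.0 + (0\{c} + 0\{a,c})\{a,c,d}) + b.X has moves --b--▸ u0, --b--▸ u1, --d--▸ u2
  u1 = (d.(0 + 0))\{a,c,d} has moves (no moves)
  u2 = b.a.0 has moves --b--▸ u3
  u3 = a.0 has moves --a--▸ u4
  u4 = 0 has moves (no moves)
Reachable graph of Q (4 states):
  v0 = rec X. (b.d.(0 + 0))\{a,c,d} + (d.b.0 + (0\{c} + 0\{a,c})\{a,c,d}) + b.X has moves --b--▸ v0, --b--▸ v1, --d--▸ v2
  v1 = (d.(0 + 0))\{a,c,d} has moves (no moves)
  v2 = b.0 has moves --b--▸ v3
  v3 = 0 has moves (no moves)
Partition-refinement fixed point:
  B0 = {u0}
  B1 = {u2}
  B2 = {u3}
  B3 = {u1, u4, v1, v3}
  B4 = {v0}
  B5 = {v2}
u0 ∈ B0, v0 ∈ B4 → different blocks

not bisimilar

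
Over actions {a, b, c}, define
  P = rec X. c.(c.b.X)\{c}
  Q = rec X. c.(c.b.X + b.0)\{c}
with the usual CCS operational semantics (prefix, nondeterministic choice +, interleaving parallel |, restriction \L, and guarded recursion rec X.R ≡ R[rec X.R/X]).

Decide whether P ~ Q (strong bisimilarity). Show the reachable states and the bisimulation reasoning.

P ≁ Q

LTS(P): 2 reachable states
  p0 = rec X. c.(c.b.X)\{c} has moves --c--▸ p1
  p1 = (c.b.(rec X. c.(c.b.X)\{c}))\{c} has moves deadlocked
LTS(Q): 3 reachable states
  q0 = rec X. c.(c.b.X + b.0)\{c} has moves --c--▸ q1
  q1 = (c.b.(rec X. c.(c.b.X + b.0)\{c}) + b.0)\{c} has moves --b--▸ q2
  q2 = 0\{c} has moves deadlocked
Bisimilarity quotient blocks:
  B0 = {p0}
  B1 = {p1, q2}
  B2 = {q0}
  B3 = {q1}
p0 ∈ B0, q0 ∈ B2 → different blocks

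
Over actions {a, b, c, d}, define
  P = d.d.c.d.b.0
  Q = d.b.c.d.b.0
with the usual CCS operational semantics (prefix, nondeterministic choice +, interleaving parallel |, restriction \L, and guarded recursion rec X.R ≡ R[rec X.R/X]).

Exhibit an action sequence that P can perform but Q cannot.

dd

LTS(P): 6 reachable states
  p0 = d.d.c.d.b.0 has moves -d-> p1
  p1 = d.c.d.b.0 has moves -d-> p2
  p2 = c.d.b.0 has moves -c-> p3
  p3 = d.b.0 has moves -d-> p4
  p4 = b.0 has moves -b-> p5
  p5 = 0 has moves ·
LTS(Q): 6 reachable states
  q0 = d.b.c.d.b.0 has moves -d-> q1
  q1 = b.c.d.b.0 has moves -b-> q2
  q2 = c.d.b.0 has moves -c-> q3
  q3 = d.b.0 has moves -d-> q4
  q4 = b.0 has moves -b-> q5
  q5 = 0 has moves ·
Run σ = ⟨dd⟩ on P: start {p0}
  step 1 (d): {p1}
  step 2 (d): {p2}
  ✓ P
Run σ = ⟨dd⟩ on Q: start {q0}
  step 1 (d): {q1}
  step 2 (d): ∅  — Q cannot continue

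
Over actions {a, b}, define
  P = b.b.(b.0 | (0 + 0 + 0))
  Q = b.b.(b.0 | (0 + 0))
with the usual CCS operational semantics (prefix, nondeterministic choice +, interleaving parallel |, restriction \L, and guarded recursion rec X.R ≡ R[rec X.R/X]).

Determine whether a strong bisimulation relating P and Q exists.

bisimilar

P's transition system — 4 states:
  u0 = b.b.(b.0 | (0 + 0 + 0)) → —b→ u1
  u1 = b.(b.0 | (0 + 0 + 0)) → —b→ u2
  u2 = b.0 | (0 + 0 + 0) → —b→ u3
  u3 = 0 | (0 + 0 + 0) → stopped
Q's transition system — 4 states:
  v0 = b.b.(b.0 | (0 + 0)) → —b→ v1
  v1 = b.(b.0 | (0 + 0)) → —b→ v2
  v2 = b.0 | (0 + 0) → —b→ v3
  v3 = 0 | (0 + 0) → stopped
Bisimilarity quotient blocks:
  B0 = {u0, v0}
  B1 = {u1, v1}
  B2 = {u2, v2}
  B3 = {u3, v3}
u0 ∈ B0, v0 ∈ B0 → same block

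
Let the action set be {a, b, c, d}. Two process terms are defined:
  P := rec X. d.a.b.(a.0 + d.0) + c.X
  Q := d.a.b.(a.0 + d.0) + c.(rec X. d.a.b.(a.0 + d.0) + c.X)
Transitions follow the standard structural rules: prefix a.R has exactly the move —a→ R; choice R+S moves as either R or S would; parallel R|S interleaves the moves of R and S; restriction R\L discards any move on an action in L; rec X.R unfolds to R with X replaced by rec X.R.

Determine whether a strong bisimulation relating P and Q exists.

LTS(P): 5 reachable states
  m0 = rec X. d.a.b.(a.0 + d.0) + c.X | =c=> m0, =d=> m1
  m1 = a.b.(a.0 + d.0) | =a=> m2
  m2 = b.(a.0 + d.0) | =b=> m3
  m3 = a.0 + d.0 | =a=> m4, =d=> m4
  m4 = 0 | deadlocked
LTS(Q): 6 reachable states
  n0 = d.a.b.(a.0 + d.0) + c.(rec X. d.a.b.(a.0 + d.0) + c.X) | =c=> n1, =d=> n2
  n1 = rec X. d.a.b.(a.0 + d.0) + c.X | =c=> n1, =d=> n2
  n2 = a.b.(a.0 + d.0) | =a=> n3
  n3 = b.(a.0 + d.0) | =b=> n4
  n4 = a.0 + d.0 | =a=> n5, =d=> n5
  n5 = 0 | deadlocked
Coarsest stable partition (strong bisimilarity classes):
  B0 = {m0, n0, n1}
  B1 = {m1, n2}
  B2 = {m2, n3}
  B3 = {m3, n4}
  B4 = {m4, n5}
m0 ∈ B0, n0 ∈ B0 → same block

P ~ Q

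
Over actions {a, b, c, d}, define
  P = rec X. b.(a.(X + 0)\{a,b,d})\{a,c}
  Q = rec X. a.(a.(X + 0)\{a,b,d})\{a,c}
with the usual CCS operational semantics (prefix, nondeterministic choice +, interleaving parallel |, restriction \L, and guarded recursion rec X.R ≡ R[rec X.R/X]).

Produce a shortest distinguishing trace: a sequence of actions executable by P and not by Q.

b

Reachable graph of P (2 states):
  p0 = rec X. b.(a.(X + 0)\{a,b,d})\{a,c} → —b→ p1
  p1 = (a.((rec X. b.(a.(X + 0)\{a,b,d})\{a,c}) + 0)\{a,b,d})\{a,c} → ·
Reachable graph of Q (2 states):
  q0 = rec X. a.(a.(X + 0)\{a,b,d})\{a,c} → —a→ q1
  q1 = (a.((rec X. a.(a.(X + 0)\{a,b,d})\{a,c}) + 0)\{a,b,d})\{a,c} → ·
Executing b from P (initial set {p0}):
  [1] b ⇒ {p1}
  — P admits the full trace.
Executing b from Q (initial set {q0}):
  [1] b ⇒ ∅ (Q stuck)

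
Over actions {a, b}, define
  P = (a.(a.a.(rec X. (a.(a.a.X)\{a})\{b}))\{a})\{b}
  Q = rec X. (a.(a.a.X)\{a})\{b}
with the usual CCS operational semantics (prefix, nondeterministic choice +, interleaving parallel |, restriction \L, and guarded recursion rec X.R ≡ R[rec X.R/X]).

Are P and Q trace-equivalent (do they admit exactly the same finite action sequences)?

YES

Reachable graph of P (2 states):
  m0 = (a.(a.a.(rec X. (a.(a.a.X)\{a})\{b}))\{a})\{b} :: --a--▸ m1
  m1 = (a.a.(rec X. (a.(a.a.X)\{a})\{b}))\{a}\{b} :: ·
Reachable graph of Q (2 states):
  n0 = rec X. (a.(a.a.X)\{a})\{b} :: --a--▸ n1
  n1 = (a.a.(rec X. (a.(a.a.X)\{a})\{b}))\{a}\{b} :: ·
Bisimilarity quotient blocks:
  B0 = {m0, n0}
  B1 = {m1, n1}
m0 ∈ B0, n0 ∈ B0 → same block
Bisimilar ⇒ trace-equivalent.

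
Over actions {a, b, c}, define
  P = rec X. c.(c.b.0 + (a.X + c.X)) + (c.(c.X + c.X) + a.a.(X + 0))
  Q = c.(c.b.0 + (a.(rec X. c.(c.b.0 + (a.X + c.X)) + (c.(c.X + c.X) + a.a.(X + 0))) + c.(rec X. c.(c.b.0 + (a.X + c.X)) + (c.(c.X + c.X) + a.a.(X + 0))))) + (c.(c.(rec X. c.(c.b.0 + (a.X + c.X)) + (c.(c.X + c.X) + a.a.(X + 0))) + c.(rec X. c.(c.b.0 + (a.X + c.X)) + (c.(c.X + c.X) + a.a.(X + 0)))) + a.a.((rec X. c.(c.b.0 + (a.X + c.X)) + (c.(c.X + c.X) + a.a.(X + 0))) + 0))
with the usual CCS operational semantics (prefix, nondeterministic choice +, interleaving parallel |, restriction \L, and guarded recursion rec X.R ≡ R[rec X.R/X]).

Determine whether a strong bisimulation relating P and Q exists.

P's transition system — 7 states:
  s0 = rec X. c.(c.b.0 + (a.X + c.X)) + (c.(c.X + c.X) + a.a.(X + 0)) → -a-> s1, -c-> s2, -c-> s3
  s1 = a.((rec X. c.(c.b.0 + (a.X + c.X)) + (c.(c.X + c.X) + a.a.(X + 0))) + 0) → -a-> s4
  s2 = c.(rec X. c.(c.b.0 + (a.X + c.X)) + (c.(c.X + c.X) + a.a.(X + 0))) + c.(rec X. c.(c.b.0 + (a.X + c.X)) + (c.(c.X + c.X) + a.a.(X + 0))) → -c-> s0
  s3 = c.b.0 + (a.(rec X. c.(c.b.0 + (a.X + c.X)) + (c.(c.X + c.X) + a.a.(X + 0))) + c.(rec X. c.(c.b.0 + (a.X + c.X)) + (c.(c.X + c.X) + a.a.(X + 0)))) → -a-> s0, -c-> s0, -c-> s5
  s4 = (rec X. c.(c.b.0 + (a.X + c.X)) + (c.(c.X + c.X) + a.a.(X + 0))) + 0 → -a-> s1, -c-> s2, -c-> s3
  s5 = b.0 → -b-> s6
  s6 = 0 → ∅
Q's transition system — 8 states:
  t0 = c.(c.b.0 + (a.(rec X. c.(c.b.0 + (a.X + c.X)) + (c.(c.X + c.X) + a.a.(X + 0))) + c.(rec X. c.(c.b.0 + (a.X + c.X)) + (c.(c.X + c.X) + a.a.(X + 0))))) + (c.(c.(rec X. c.(c.b.0 + (a.X + c.X)) + (c.(c.X + c.X) + a.a.(X + 0))) + c.(rec X. c.(c.b.0 + (a.X + c.X)) + (c.(c.X + c.X) + a.a.(X + 0)))) + a.a.((rec X. c.(c.b.0 + (a.X + c.X)) + (c.(c.X + c.X) + a.a.(X + 0))) + 0)) → -a-> t1, -c-> t2, -c-> t3
  t1 = a.((rec X. c.(c.b.0 + (a.X + c.X)) + (c.(c.X + c.X) + a.a.(X + 0))) + 0) → -a-> t4
  t2 = c.(rec X. c.(c.b.0 + (a.X + c.X)) + (c.(c.X + c.X) + a.a.(X + 0))) + c.(rec X. c.(c.b.0 + (a.X + c.X)) + (c.(c.X + c.X) + a.a.(X + 0))) → -c-> t5
  t3 = c.b.0 + (a.(rec X. c.(c.b.0 + (a.X + c.X)) + (c.(c.X + c.X) + a.a.(X + 0))) + c.(rec X. c.(c.b.0 + (a.X + c.X)) + (c.(c.X + c.X) + a.a.(X + 0)))) → -a-> t5, -c-> t5, -c-> t6
  t4 = (rec X. c.(c.b.0 + (a.X + c.X)) + (c.(c.X + c.X) + a.a.(X + 0))) + 0 → -a-> t1, -c-> t2, -c-> t3
  t5 = rec X. c.(c.b.0 + (a.X + c.X)) + (c.(c.X + c.X) + a.a.(X + 0)) → -a-> t1, -c-> t2, -c-> t3
  t6 = b.0 → -b-> t7
  t7 = 0 → ∅
Bisimilarity quotient blocks:
  B0 = {s0, s4, t0, t4, t5}
  B1 = {s3, t3}
  B2 = {s5, t6}
  B3 = {s6, t7}
  B4 = {s1, t1}
  B5 = {s2, t2}
s0 ∈ B0, t0 ∈ B0 → same block

YES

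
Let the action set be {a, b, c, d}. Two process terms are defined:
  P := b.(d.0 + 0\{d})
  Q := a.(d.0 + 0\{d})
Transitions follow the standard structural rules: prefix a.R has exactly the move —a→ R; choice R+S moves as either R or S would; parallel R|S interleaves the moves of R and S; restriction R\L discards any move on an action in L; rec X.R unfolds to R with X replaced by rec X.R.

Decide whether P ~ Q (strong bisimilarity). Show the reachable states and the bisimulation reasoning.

not bisimilar

LTS(P): 3 reachable states
  m0 = b.(d.0 + 0\{d}) → —b→ m1
  m1 = d.0 + 0\{d} → —d→ m2
  m2 = 0 → (no moves)
LTS(Q): 3 reachable states
  n0 = a.(d.0 + 0\{d}) → —a→ n1
  n1 = d.0 + 0\{d} → —d→ n2
  n2 = 0 → (no moves)
Coarsest stable partition (strong bisimilarity classes):
  B0 = {m0}
  B1 = {m1, n1}
  B2 = {m2, n2}
  B3 = {n0}
m0 ∈ B0, n0 ∈ B3 → different blocks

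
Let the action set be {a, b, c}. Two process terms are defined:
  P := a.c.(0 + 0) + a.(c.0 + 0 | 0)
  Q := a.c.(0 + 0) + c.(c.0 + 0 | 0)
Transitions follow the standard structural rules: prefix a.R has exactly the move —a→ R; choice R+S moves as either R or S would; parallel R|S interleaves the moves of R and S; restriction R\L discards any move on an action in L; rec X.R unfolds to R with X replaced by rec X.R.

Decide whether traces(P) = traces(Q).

LTS(P): 5 reachable states
  p0 = a.c.(0 + 0) + a.(c.0 + 0 | 0) → =a=> p1, =a=> p2
  p1 = c.(0 + 0) → =c=> p3
  p2 = c.0 + 0 | 0 → =c=> p4
  p3 = 0 + 0 → ∅
  p4 = 0 → ∅
LTS(Q): 5 reachable states
  q0 = a.c.(0 + 0) + c.(c.0 + 0 | 0) → =a=> q1, =c=> q2
  q1 = c.(0 + 0) → =c=> q3
  q2 = c.0 + 0 | 0 → =c=> q4
  q3 = 0 + 0 → ∅
  q4 = 0 → ∅
Run σ = ⟨c⟩ on Q: start {q0}
  after c @ step 1: {q2}
  ✓ Q
Run σ = ⟨c⟩ on P: start {p0}
  after c @ step 1: ∅  — P cannot continue

trace-distinct — witness ⟨c⟩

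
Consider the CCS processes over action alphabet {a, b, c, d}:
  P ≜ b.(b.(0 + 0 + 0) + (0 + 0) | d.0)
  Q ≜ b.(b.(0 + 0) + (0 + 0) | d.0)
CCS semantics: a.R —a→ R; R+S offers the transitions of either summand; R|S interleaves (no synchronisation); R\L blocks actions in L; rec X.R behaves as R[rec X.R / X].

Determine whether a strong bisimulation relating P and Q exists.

P's transition system — 4 states:
  s0 = b.(b.(0 + 0 + 0) + (0 + 0) | d.0) → --b--▸ s1
  s1 = b.(0 + 0 + 0) + (0 + 0) | d.0 → --b--▸ s2, --d--▸ s3
  s2 = 0 + 0 + 0 → (no moves)
  s3 = (0 + 0) | 0 → (no moves)
Q's transition system — 4 states:
  t0 = b.(b.(0 + 0) + (0 + 0) | d.0) → --b--▸ t1
  t1 = b.(0 + 0) + (0 + 0) | d.0 → --b--▸ t2, --d--▸ t3
  t2 = 0 + 0 → (no moves)
  t3 = (0 + 0) | 0 → (no moves)
Coarsest stable partition (strong bisimilarity classes):
  B0 = {s0, t0}
  B1 = {s1, t1}
  B2 = {s2, s3, t2, t3}
s0 ∈ B0, t0 ∈ B0 → same block

P ~ Q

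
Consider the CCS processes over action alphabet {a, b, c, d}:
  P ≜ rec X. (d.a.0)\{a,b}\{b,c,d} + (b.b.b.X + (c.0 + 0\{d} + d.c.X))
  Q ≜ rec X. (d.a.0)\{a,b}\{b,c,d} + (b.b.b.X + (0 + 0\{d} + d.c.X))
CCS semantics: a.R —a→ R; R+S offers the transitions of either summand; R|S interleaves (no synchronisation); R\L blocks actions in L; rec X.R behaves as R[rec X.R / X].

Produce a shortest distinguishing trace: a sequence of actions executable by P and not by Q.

c

P's transition system — 5 states:
  p0 = rec X. (d.a.0)\{a,b}\{b,c,d} + (b.b.b.X + (c.0 + 0\{d} + d.c.X)) ⊢ --b--▸ p1, --c--▸ p2, --d--▸ p3
  p1 = b.b.(rec X. (d.a.0)\{a,b}\{b,c,d} + (b.b.b.X + (c.0 + 0\{d} + d.c.X))) ⊢ --b--▸ p4
  p2 = 0 ⊢ (no moves)
  p3 = c.(rec X. (d.a.0)\{a,b}\{b,c,d} + (b.b.b.X + (c.0 + 0\{d} + d.c.X))) ⊢ --c--▸ p0
  p4 = b.(rec X. (d.a.0)\{a,b}\{b,c,d} + (b.b.b.X + (c.0 + 0\{d} + d.c.X))) ⊢ --b--▸ p0
Q's transition system — 4 states:
  q0 = rec X. (d.a.0)\{a,b}\{b,c,d} + (b.b.b.X + (0 + 0\{d} + d.c.X)) ⊢ --b--▸ q1, --d--▸ q2
  q1 = b.b.(rec X. (d.a.0)\{a,b}\{b,c,d} + (b.b.b.X + (0 + 0\{d} + d.c.X))) ⊢ --b--▸ q3
  q2 = c.(rec X. (d.a.0)\{a,b}\{b,c,d} + (b.b.b.X + (0 + 0\{d} + d.c.X))) ⊢ --c--▸ q0
  q3 = b.(rec X. (d.a.0)\{a,b}\{b,c,d} + (b.b.b.X + (0 + 0\{d} + d.c.X))) ⊢ --b--▸ q0
Run σ = ⟨c⟩ on P: start {p0}
  [1] c ⇒ {p2}
  — P admits the full trace.
Run σ = ⟨c⟩ on Q: start {q0}
  [1] c ⇒ ∅  — Q cannot continue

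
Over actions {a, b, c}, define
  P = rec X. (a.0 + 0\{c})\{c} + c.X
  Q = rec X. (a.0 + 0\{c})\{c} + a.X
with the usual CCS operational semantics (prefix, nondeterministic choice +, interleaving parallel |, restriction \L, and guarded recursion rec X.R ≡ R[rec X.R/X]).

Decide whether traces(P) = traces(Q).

NO — witness ⟨c⟩

Reachable graph of P (2 states):
  m0 = rec X. (a.0 + 0\{c})\{c} + c.X :: ··a··> m1, ··c··> m0
  m1 = 0\{c} :: stopped
Reachable graph of Q (2 states):
  n0 = rec X. (a.0 + 0\{c})\{c} + a.X :: ··a··> n0, ··a··> n1
  n1 = 0\{c} :: stopped
Run σ = ⟨c⟩ on P: start {m0}
  after c @ step 1: {m0}
  ✓ P
Run σ = ⟨c⟩ on Q: start {n0}
  after c @ step 1: ∅ (Q stuck)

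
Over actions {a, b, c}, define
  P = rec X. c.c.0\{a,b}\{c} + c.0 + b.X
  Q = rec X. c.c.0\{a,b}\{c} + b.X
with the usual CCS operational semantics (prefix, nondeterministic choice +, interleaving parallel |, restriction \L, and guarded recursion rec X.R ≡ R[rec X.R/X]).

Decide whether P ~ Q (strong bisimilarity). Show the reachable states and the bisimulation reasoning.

LTS(P): 4 reachable states
  m0 = rec X. c.c.0\{a,b}\{c} + c.0 + b.X | —b→ m0, —c→ m1, —c→ m2
  m1 = 0 | ·
  m2 = c.0\{a,b}\{c} | —c→ m3
  m3 = 0\{a,b}\{c} | ·
LTS(Q): 3 reachable states
  n0 = rec X. c.c.0\{a,b}\{c} + b.X | —b→ n0, —c→ n1
  n1 = c.0\{a,b}\{c} | —c→ n2
  n2 = 0\{a,b}\{c} | ·
Bisimilarity quotient blocks:
  B0 = {m0}
  B1 = {m2, n1}
  B2 = {m1, m3, n2}
  B3 = {n0}
m0 ∈ B0, n0 ∈ B3 → different blocks

NO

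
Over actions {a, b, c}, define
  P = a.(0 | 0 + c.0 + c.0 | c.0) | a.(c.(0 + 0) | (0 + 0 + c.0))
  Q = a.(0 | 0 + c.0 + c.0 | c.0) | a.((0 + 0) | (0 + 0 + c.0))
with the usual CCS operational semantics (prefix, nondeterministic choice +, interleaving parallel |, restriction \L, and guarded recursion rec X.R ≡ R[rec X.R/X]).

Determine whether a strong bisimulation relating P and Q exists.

NO

P's transition system — 30 states:
  p0 = a.(0 | 0 + c.0 + c.0 | c.0) | a.(c.(0 + 0) | (0 + 0 + c.0)) :: --a--▸ p1, --a--▸ p2
  p1 = (0 | 0 + c.0 + c.0 | c.0) | a.(c.(0 + 0) | (0 + 0 + c.0)) :: --a--▸ p3, --c--▸ p4, --c--▸ p5, --c--▸ p6
  p2 = a.(0 | 0 + c.0 + c.0 | c.0) | (c.(0 + 0) | (0 + 0 + c.0)) :: --a--▸ p3, --c--▸ p7, --c--▸ p8
  p3 = (0 | 0 + c.0 + c.0 | c.0) | (c.(0 + 0) | (0 + 0 + c.0)) :: --c--▸ p10, --c--▸ p11, --c--▸ p12, --c--▸ p13, --c--▸ p9
  p4 = 0 | a.(c.(0 + 0) | (0 + 0 + c.0)) :: --a--▸ p11
  p5 = 0 | c.0 | a.(c.(0 + 0) | (0 + 0 + c.0)) :: --a--▸ p12, --c--▸ p14
  p6 = c.0 | 0 | a.(c.(0 + 0) | (0 + 0 + c.0)) :: --a--▸ p13, --c--▸ p14
  p7 = a.(0 | 0 + c.0 + c.0 | c.0) | ((0 + 0) | (0 + 0 + c.0)) :: --a--▸ p9, --c--▸ p15
  p8 = a.(0 | 0 + c.0 + c.0 | c.0) | (c.(0 + 0) | 0) :: --a--▸ p10, --c--▸ p15
  p9 = (0 | 0 + c.0 + c.0 | c.0) | ((0 + 0) | (0 + 0 + c.0)) :: --c--▸ p16, --c--▸ p17, --c--▸ p18, --c--▸ p19
  p10 = (0 | 0 + c.0 + c.0 | c.0) | (c.(0 + 0) | 0) :: --c--▸ p16, --c--▸ p20, --c--▸ p21, --c--▸ p22
  p11 = 0 | (c.(0 + 0) | (0 + 0 + c.0)) :: --c--▸ p17, --c--▸ p20
  p12 = 0 | c.0 | (c.(0 + 0) | (0 + 0 + c.0)) :: --c--▸ p18, --c--▸ p21, --c--▸ p23
  p13 = c.0 | 0 | (c.(0 + 0) | (0 + 0 + c.0)) :: --c--▸ p19, --c--▸ p22, --c--▸ p23
  p14 = 0 | 0 | a.(c.(0 + 0) | (0 + 0 + c.0)) :: --a--▸ p23
  p15 = a.(0 | 0 + c.0 + c.0 | c.0) | ((0 + 0) | 0) :: --a--▸ p16
  p16 = (0 | 0 + c.0 + c.0 | c.0) | ((0 + 0) | 0) :: --c--▸ p24, --c--▸ p25, --c--▸ p26
  p17 = 0 | ((0 + 0) | (0 + 0 + c.0)) :: --c--▸ p24
  p18 = 0 | c.0 | ((0 + 0) | (0 + 0 + c.0)) :: --c--▸ p25, --c--▸ p27
  p19 = c.0 | 0 | ((0 + 0) | (0 + 0 + c.0)) :: --c--▸ p26, --c--▸ p27
  p20 = 0 | (c.(0 + 0) | 0) :: --c--▸ p24
  p21 = 0 | c.0 | (c.(0 + 0) | 0) :: --c--▸ p25, --c--▸ p28
  p22 = c.0 | 0 | (c.(0 + 0) | 0) :: --c--▸ p26, --c--▸ p28
  p23 = 0 | 0 | (c.(0 + 0) | (0 + 0 + c.0)) :: --c--▸ p27, --c--▸ p28
  p24 = 0 | ((0 + 0) | 0) :: ∅
  p25 = 0 | c.0 | ((0 + 0) | 0) :: --c--▸ p29
  p26 = c.0 | 0 | ((0 + 0) | 0) :: --c--▸ p29
  p27 = 0 | 0 | ((0 + 0) | (0 + 0 + c.0)) :: --c--▸ p29
  p28 = 0 | 0 | (c.(0 + 0) | 0) :: --c--▸ p29
  p29 = 0 | 0 | ((0 + 0) | 0) :: ∅
Q's transition system — 18 states:
  q0 = a.(0 | 0 + c.0 + c.0 | c.0) | a.((0 + 0) | (0 + 0 + c.0)) :: --a--▸ q1, --a--▸ q2
  q1 = (0 | 0 + c.0 + c.0 | c.0) | a.((0 + 0) | (0 + 0 + c.0)) :: --a--▸ q3, --c--▸ q4, --c--▸ q5, --c--▸ q6
  q2 = a.(0 | 0 + c.0 + c.0 | c.0) | ((0 + 0) | (0 + 0 + c.0)) :: --a--▸ q3, --c--▸ q7
  q3 = (0 | 0 + c.0 + c.0 | c.0) | ((0 + 0) | (0 + 0 + c.0)) :: --c--▸ q10, --c--▸ q11, --c--▸ q8, --c--▸ q9
  q4 = 0 | a.((0 + 0) | (0 + 0 + c.0)) :: --a--▸ q9
  q5 = 0 | c.0 | a.((0 + 0) | (0 + 0 + c.0)) :: --a--▸ q10, --c--▸ q12
  q6 = c.0 | 0 | a.((0 + 0) | (0 + 0 + c.0)) :: --a--▸ q11, --c--▸ q12
  q7 = a.(0 | 0 + c.0 + c.0 | c.0) | ((0 + 0) | 0) :: --a--▸ q8
  q8 = (0 | 0 + c.0 + c.0 | c.0) | ((0 + 0) | 0) :: --c--▸ q13, --c--▸ q14, --c--▸ q15
  q9 = 0 | ((0 + 0) | (0 + 0 + c.0)) :: --c--▸ q13
  q10 = 0 | c.0 | ((0 + 0) | (0 + 0 + c.0)) :: --c--▸ q14, --c--▸ q16
  q11 = c.0 | 0 | ((0 + 0) | (0 + 0 + c.0)) :: --c--▸ q15, --c--▸ q16
  q12 = 0 | 0 | a.((0 + 0) | (0 + 0 + c.0)) :: --a--▸ q16
  q13 = 0 | ((0 + 0) | 0) :: ∅
  q14 = 0 | c.0 | ((0 + 0) | 0) :: --c--▸ q17
  q15 = c.0 | 0 | ((0 + 0) | 0) :: --c--▸ q17
  q16 = 0 | 0 | ((0 + 0) | (0 + 0 + c.0)) :: --c--▸ q17
  q17 = 0 | 0 | ((0 + 0) | 0) :: ∅
Coarsest stable partition (strong bisimilarity classes):
  B0 = {p0}
  B1 = {p2}
  B2 = {p7, p8, q2}
  B3 = {p10, p9, q3}
  B4 = {p17, p20, p25, p26, p27, p28, q14, q15, q16, q9}
  B5 = {p24, p29, q13, q17}
  B6 = {p11, p18, p19, p21, p22, p23, q10, q11}
  B7 = {p16, q8}
  B8 = {p15, q7}
  B9 = {p3}
  B10 = {p12, p13}
  B11 = {p1}
  B12 = {p14, p4}
  B13 = {p5, p6}
  B14 = {q0}
  B15 = {q1}
  B16 = {q12, q4}
  B17 = {q5, q6}
p0 ∈ B0, q0 ∈ B14 → different blocks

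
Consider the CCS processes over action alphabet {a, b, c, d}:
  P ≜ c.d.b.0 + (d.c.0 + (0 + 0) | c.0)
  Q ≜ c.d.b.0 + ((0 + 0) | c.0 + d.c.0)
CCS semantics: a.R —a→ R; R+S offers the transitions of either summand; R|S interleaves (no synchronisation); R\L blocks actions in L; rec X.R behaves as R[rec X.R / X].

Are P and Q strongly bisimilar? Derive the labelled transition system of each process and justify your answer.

P ~ Q

Reachable graph of P (6 states):
  u0 = c.d.b.0 + (d.c.0 + (0 + 0) | c.0) → --c--▸ u1, --c--▸ u2, --d--▸ u3
  u1 = (0 + 0) | 0 → stopped
  u2 = d.b.0 → --d--▸ u4
  u3 = c.0 → --c--▸ u5
  u4 = b.0 → --b--▸ u5
  u5 = 0 → stopped
Reachable graph of Q (6 states):
  v0 = c.d.b.0 + ((0 + 0) | c.0 + d.c.0) → --c--▸ v1, --c--▸ v2, --d--▸ v3
  v1 = (0 + 0) | 0 → stopped
  v2 = d.b.0 → --d--▸ v4
  v3 = c.0 → --c--▸ v5
  v4 = b.0 → --b--▸ v5
  v5 = 0 → stopped
Bisimilarity quotient blocks:
  B0 = {u0, v0}
  B1 = {u1, u5, v1, v5}
  B2 = {u2, v2}
  B3 = {u4, v4}
  B4 = {u3, v3}
u0 ∈ B0, v0 ∈ B0 → same block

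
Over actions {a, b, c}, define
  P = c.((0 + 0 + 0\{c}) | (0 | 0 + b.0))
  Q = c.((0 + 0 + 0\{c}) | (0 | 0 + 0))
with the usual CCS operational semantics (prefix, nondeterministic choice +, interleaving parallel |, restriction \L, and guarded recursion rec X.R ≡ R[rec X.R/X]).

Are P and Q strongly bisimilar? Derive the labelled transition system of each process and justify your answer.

Reachable graph of P (3 states):
  u0 = c.((0 + 0 + 0\{c}) | (0 | 0 + b.0)) has moves --c--▸ u1
  u1 = (0 + 0 + 0\{c}) | (0 | 0 + b.0) has moves --b--▸ u2
  u2 = (0 + 0 + 0\{c}) | 0 has moves deadlocked
Reachable graph of Q (2 states):
  v0 = c.((0 + 0 + 0\{c}) | (0 | 0 + 0)) has moves --c--▸ v1
  v1 = (0 + 0 + 0\{c}) | (0 | 0 + 0) has moves deadlocked
Coarsest stable partition (strong bisimilarity classes):
  B0 = {u0}
  B1 = {u1}
  B2 = {u2, v1}
  B3 = {v0}
u0 ∈ B0, v0 ∈ B3 → different blocks

P ≁ Q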